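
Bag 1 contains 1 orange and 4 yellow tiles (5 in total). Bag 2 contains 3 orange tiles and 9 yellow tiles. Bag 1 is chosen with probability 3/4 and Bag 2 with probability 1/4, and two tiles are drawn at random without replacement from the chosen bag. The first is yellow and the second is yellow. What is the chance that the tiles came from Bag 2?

P(E | Bag 1) = 3/5; P(E | Bag 2) = 6/11.
P(E) = 3/4·3/5 + 1/4·6/11 = 129/220.
By Bayes' rule, P(Bag 2 | E) = 3/22 / 129/220 = 10/43 ≈ 0.2326.

10/43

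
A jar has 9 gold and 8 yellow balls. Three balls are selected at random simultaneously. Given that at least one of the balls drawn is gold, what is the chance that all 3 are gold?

7/52

P(all 3 gold) = C(9,3)/C(17,3) = 21/170; P(at least one gold) = 1 − C(8,3)/C(17,3) = 78/85.
Since 'all 3 gold' ⊆ 'at least one gold', P(all 3 | at least one) = 21/170 / 78/85 = 7/52 ≈ 0.1346.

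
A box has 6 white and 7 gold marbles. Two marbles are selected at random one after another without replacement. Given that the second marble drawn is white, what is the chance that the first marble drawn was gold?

P(first=gold and the second marble drawn is white) = (7/13)·(6/12) = 7/26.
P(the second marble drawn is white) = Σ over first color = 5/26 + 7/26 = 6/13.
By Bayes, P(first=gold | the second marble drawn is white) = 7/26 / 6/13 = 7/12 ≈ 0.5833.

7/12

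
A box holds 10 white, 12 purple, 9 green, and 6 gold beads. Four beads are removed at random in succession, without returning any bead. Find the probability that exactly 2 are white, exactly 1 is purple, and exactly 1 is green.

Unordered draws without replacement: count favorable combinations over C(37,4).
Favorable = C(10,2) · C(12,1) · C(9,1) · C(6,0) = 4860; total = C(37,4) = 66045.
P = 4860/66045 = 324/4403 ≈ 0.0736.

324/4403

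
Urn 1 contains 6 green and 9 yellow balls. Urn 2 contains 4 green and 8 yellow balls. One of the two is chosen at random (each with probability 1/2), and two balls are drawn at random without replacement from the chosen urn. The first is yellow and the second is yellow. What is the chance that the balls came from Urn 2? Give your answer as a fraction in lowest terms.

P(E | Urn 1) = 12/35; P(E | Urn 2) = 14/33.
P(E) = 1/2·12/35 + 1/2·14/33 = 443/1155.
By Bayes' rule, P(Urn 2 | E) = 7/33 / 443/1155 = 245/443 ≈ 0.5530.

245/443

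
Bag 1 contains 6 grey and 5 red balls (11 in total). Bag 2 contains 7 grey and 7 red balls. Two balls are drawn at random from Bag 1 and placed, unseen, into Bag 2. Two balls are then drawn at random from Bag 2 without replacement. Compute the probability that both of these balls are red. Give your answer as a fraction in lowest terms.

Condition on how many of the transferred balls are red (from Bag 1: 5 red of 11; then Bag 2 has 16 total).
  0 red: C(5,0)C(6,2)/C(11,2) = 3/11; then P = C(7,2)/C(16,2) = 7/40
  1 red: C(5,1)C(6,1)/C(11,2) = 6/11; then P = C(8,2)/C(16,2) = 7/30
  2 red: C(5,2)C(6,0)/C(11,2) = 2/11; then P = C(9,2)/C(16,2) = 3/10
P(both red) = 101/440 ≈ 0.2295.

101/440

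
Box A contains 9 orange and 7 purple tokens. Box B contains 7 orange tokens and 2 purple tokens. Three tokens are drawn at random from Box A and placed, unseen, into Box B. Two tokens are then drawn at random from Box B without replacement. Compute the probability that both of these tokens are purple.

Condition on how many of the transferred tokens are purple (from Box A: 7 purple of 16; then Box B has 12 total).
  0 purple: C(7,0)C(9,3)/C(16,3) = 3/20; then P = C(2,2)/C(12,2) = 1/66
  1 purple: C(7,1)C(9,2)/C(16,3) = 9/20; then P = C(3,2)/C(12,2) = 1/22
  2 purple: C(7,2)C(9,1)/C(16,3) = 27/80; then P = C(4,2)/C(12,2) = 1/11
  3 purple: C(7,3)C(9,0)/C(16,3) = 1/16; then P = C(5,2)/C(12,2) = 5/33
P(both purple) = 83/1320 ≈ 0.0629.

83/1320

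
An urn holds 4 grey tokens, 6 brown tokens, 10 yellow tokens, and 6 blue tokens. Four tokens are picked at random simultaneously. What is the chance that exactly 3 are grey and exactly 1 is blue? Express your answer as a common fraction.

Unordered draws without replacement: count favorable combinations over C(26,4).
Favorable = C(4,3) · C(6,0) · C(10,0) · C(6,1) = 24; total = C(26,4) = 14950.
P = 24/14950 = 12/7475 ≈ 0.0016.

12/7475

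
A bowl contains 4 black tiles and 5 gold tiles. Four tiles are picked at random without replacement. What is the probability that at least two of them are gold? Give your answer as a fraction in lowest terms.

5/6

Sum the hypergeometric tail for j = 2,…,4 gold tiles.
Favorable = C(5,2)·C(4,2) + C(5,3)·C(4,1) + C(5,4)·C(4,0) = 105; total = C(9,4) = 126.
P = 105/126 = 5/6 ≈ 0.8333.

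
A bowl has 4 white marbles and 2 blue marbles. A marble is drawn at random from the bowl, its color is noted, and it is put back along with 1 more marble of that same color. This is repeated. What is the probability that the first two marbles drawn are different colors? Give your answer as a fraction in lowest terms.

Either white then blue, or blue then white; after the first draw the total is 7.
P = (4/6)·(2/7) + (2/6)·(4/7) = 8/21 ≈ 0.3810.

8/21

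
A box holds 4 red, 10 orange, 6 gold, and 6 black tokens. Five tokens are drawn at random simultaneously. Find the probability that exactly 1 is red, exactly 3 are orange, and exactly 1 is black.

144/3289

Unordered draws without replacement: count favorable combinations over C(26,5).
Favorable = C(4,1) · C(10,3) · C(6,0) · C(6,1) = 2880; total = C(26,5) = 65780.
P = 2880/65780 = 144/3289 ≈ 0.0438.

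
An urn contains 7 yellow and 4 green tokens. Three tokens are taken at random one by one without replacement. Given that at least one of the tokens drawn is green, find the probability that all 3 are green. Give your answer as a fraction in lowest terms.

2/65

P(all 3 green) = C(4,3)/C(11,3) = 4/165; P(at least one green) = 1 − C(7,3)/C(11,3) = 26/33.
Since 'all 3 green' ⊆ 'at least one green', P(all 3 | at least one) = 4/165 / 26/33 = 2/65 ≈ 0.0308.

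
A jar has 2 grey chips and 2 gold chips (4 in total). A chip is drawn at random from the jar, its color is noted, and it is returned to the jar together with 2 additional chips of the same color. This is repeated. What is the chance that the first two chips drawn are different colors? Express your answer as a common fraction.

1/3

Either grey then gold, or gold then grey; after the first draw the total is 6.
P = (2/4)·(2/6) + (2/4)·(2/6) = 1/3 ≈ 0.3333.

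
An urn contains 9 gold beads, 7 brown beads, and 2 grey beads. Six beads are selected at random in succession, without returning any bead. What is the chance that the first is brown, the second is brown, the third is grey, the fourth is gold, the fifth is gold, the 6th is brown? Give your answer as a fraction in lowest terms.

1/442

Multiply the conditional probability of each draw in order, without replacement, so each draw removes one from its color and from the total.
P = (7/18) · (6/17) · (2/16) · (9/15) · (8/14) · (5/13) = 1/442 ≈ 0.0023.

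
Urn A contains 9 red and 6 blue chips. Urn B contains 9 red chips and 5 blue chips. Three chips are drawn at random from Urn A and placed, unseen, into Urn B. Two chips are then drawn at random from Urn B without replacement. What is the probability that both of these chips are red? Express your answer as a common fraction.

Condition on how many of the transferred chips are red (from Urn A: 9 red of 15; then Urn B has 17 total).
  0 red: C(9,0)C(6,3)/C(15,3) = 4/91; then P = C(9,2)/C(17,2) = 9/34
  1 red: C(9,1)C(6,2)/C(15,3) = 27/91; then P = C(10,2)/C(17,2) = 45/136
  2 red: C(9,2)C(6,1)/C(15,3) = 216/455; then P = C(11,2)/C(17,2) = 55/136
  3 red: C(9,3)C(6,0)/C(15,3) = 12/65; then P = C(12,2)/C(17,2) = 33/68
P(both red) = 1863/4760 ≈ 0.3914.

1863/4760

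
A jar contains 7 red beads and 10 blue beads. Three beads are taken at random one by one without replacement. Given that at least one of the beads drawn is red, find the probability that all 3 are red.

P(all 3 red) = C(7,3)/C(17,3) = 7/136; P(at least one red) = 1 − C(10,3)/C(17,3) = 14/17.
Since 'all 3 red' ⊆ 'at least one red', P(all 3 | at least one) = 7/136 / 14/17 = 1/16 ≈ 0.0625.

1/16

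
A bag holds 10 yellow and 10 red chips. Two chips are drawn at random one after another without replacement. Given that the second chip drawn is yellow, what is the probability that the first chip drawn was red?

P(first=red and the second chip drawn is yellow) = (10/20)·(10/19) = 5/19.
P(the second chip drawn is yellow) = Σ over first color = 9/38 + 5/19 = 1/2.
By Bayes, P(first=red | the second chip drawn is yellow) = 5/19 / 1/2 = 10/19 ≈ 0.5263.

10/19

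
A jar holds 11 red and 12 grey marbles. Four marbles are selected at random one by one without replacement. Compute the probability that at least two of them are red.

Sum the hypergeometric tail for j = 2,…,4 red marbles.
Favorable = C(11,2)·C(12,2) + C(11,3)·C(12,1) + C(11,4)·C(12,0) = 5940; total = C(23,4) = 8855.
P = 5940/8855 = 108/161 ≈ 0.6708.

108/161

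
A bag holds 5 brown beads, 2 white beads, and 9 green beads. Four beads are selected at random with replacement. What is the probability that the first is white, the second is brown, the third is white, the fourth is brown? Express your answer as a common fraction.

25/16384

Multiply the conditional probability of each draw in order, with replacement (the composition resets each draw).
P = (2/16) · (5/16) · (2/16) · (5/16) = 25/16384 ≈ 0.0015.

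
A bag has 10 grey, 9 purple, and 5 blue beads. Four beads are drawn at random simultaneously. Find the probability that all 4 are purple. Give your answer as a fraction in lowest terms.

3/253

Unordered draws without replacement: count favorable combinations over C(24,4).
Favorable = C(10,0) · C(9,4) · C(5,0) = 126; total = C(24,4) = 10626.
P = 126/10626 = 3/253 ≈ 0.0119.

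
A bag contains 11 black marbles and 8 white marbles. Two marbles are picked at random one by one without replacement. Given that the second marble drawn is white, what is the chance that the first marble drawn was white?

7/18

P(first=white and the second marble drawn is white) = (8/19)·(7/18) = 28/171.
P(the second marble drawn is white) = Σ over first color = 44/171 + 28/171 = 8/19.
By Bayes, P(first=white | the second marble drawn is white) = 28/171 / 8/19 = 7/18 ≈ 0.3889.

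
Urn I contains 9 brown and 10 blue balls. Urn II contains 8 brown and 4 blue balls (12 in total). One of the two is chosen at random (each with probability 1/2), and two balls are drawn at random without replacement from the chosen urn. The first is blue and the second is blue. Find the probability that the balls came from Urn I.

P(E | Urn I) = 5/19; P(E | Urn II) = 1/11.
P(E) = 1/2·5/19 + 1/2·1/11 = 37/209.
By Bayes' rule, P(Urn I | E) = 5/38 / 37/209 = 55/74 ≈ 0.7432.

55/74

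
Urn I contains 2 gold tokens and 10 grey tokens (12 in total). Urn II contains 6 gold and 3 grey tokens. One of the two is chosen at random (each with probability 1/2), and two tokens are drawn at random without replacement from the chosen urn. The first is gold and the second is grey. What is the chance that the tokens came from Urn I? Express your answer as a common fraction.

20/53

P(E | Urn I) = 5/33; P(E | Urn II) = 1/4.
P(E) = 1/2·5/33 + 1/2·1/4 = 53/264.
By Bayes' rule, P(Urn I | E) = 5/66 / 53/264 = 20/53 ≈ 0.3774.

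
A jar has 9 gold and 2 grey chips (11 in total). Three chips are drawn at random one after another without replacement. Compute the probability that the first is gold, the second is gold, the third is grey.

Multiply the conditional probability of each draw in order, without replacement, so each draw removes one from its color and from the total.
P = (9/11) · (8/10) · (2/9) = 8/55 ≈ 0.1455.

8/55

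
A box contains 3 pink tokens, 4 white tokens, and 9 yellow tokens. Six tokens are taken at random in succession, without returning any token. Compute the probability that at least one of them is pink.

Use the complement: P(at least one pink) = 1 − P(no pink).
P(none) = C(13,6)/C(16,6) = 1716/8008.
So P = 1 − 1716/8008 = 11/14 ≈ 0.7857.

11/14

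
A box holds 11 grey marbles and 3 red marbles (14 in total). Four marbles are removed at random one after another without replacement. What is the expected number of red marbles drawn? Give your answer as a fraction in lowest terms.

By linearity of expectation, E[X] = Σ P(draw i is red); by symmetry each draw (even without replacement) has P(red) = 3/14.
E[X] = 4 · 3/14 = 6/7 ≈ 0.8571.

6/7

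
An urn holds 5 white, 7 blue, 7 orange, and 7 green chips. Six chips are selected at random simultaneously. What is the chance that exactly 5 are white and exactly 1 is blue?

Unordered draws without replacement: count favorable combinations over C(26,6).
Favorable = C(5,5) · C(7,1) · C(7,0) · C(7,0) = 7; total = C(26,6) = 230230.
P = 7/230230 = 1/32890 ≈ 0.0000.

1/32890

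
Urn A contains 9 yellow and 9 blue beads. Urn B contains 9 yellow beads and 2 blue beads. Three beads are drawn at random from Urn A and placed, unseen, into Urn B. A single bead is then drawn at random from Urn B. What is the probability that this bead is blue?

1/4

Condition on how many of the transferred beads are blue (from Urn A: 9 blue of 18; then Urn B has 14 total).
  0 blue: C(9,0)C(9,3)/C(18,3) = 7/68; then P = 2/14
  1 blue: C(9,1)C(9,2)/C(18,3) = 27/68; then P = 3/14
  2 blue: C(9,2)C(9,1)/C(18,3) = 27/68; then P = 4/14
  3 blue: C(9,3)C(9,0)/C(18,3) = 7/68; then P = 5/14
P(blue from Urn B) = 1/4 ≈ 0.2500.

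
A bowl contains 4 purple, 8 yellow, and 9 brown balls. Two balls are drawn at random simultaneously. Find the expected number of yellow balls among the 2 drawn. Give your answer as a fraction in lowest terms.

16/21

By linearity of expectation, E[X] = Σ P(draw i is yellow); by symmetry each draw (even without replacement) has P(yellow) = 8/21.
E[X] = 2 · 8/21 = 16/21 ≈ 0.7619.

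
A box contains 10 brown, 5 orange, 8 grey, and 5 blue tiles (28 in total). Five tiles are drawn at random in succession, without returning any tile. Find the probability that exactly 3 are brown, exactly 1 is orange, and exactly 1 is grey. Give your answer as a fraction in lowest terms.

Unordered draws without replacement: count favorable combinations over C(28,5).
Favorable = C(10,3) · C(5,1) · C(8,1) · C(5,0) = 4800; total = C(28,5) = 98280.
P = 4800/98280 = 40/819 ≈ 0.0488.

40/819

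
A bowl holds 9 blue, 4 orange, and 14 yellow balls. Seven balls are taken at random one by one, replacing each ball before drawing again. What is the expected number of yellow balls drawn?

98/27

By linearity of expectation, E[X] = Σ P(draw i is yellow); each independent draw has P(yellow) = 14/27.
E[X] = 7 · 14/27 = 98/27 ≈ 3.6296.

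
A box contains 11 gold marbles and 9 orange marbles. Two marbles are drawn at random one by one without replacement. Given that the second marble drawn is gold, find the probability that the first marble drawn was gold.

10/19

P(first=gold and the second marble drawn is gold) = (11/20)·(10/19) = 11/38.
P(the second marble drawn is gold) = Σ over first color = 11/38 + 99/380 = 11/20.
By Bayes, P(first=gold | the second marble drawn is gold) = 11/38 / 11/20 = 10/19 ≈ 0.5263.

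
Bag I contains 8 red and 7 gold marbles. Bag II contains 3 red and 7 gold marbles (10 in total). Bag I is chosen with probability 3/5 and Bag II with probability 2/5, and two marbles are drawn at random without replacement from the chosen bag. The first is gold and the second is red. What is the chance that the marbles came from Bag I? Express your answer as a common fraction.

P(E | Bag I) = 4/15; P(E | Bag II) = 7/30.
P(E) = 3/5·4/15 + 2/5·7/30 = 19/75.
By Bayes' rule, P(Bag I | E) = 4/25 / 19/75 = 12/19 ≈ 0.6316.

12/19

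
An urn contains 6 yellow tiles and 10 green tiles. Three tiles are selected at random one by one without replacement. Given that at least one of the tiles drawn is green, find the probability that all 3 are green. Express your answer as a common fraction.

2/9

P(all 3 green) = C(10,3)/C(16,3) = 3/14; P(at least one green) = 1 − C(6,3)/C(16,3) = 27/28.
Since 'all 3 green' ⊆ 'at least one green', P(all 3 | at least one) = 3/14 / 27/28 = 2/9 ≈ 0.2222.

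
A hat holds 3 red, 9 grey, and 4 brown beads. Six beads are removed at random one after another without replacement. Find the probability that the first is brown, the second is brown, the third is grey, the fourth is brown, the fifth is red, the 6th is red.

Multiply the conditional probability of each draw in order, without replacement, so each draw removes one from its color and from the total.
P = (4/16) · (3/15) · (9/14) · (2/13) · (3/12) · (2/11) = 9/40040 ≈ 0.0002.

9/40040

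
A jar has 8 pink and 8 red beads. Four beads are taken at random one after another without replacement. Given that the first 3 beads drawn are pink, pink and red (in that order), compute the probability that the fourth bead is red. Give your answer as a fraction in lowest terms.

7/13

After removing 2 pink, 1 red, the jar has 7 red out of 13 remaining.
P(fourth is red | given) = 7/13 ≈ 0.5385.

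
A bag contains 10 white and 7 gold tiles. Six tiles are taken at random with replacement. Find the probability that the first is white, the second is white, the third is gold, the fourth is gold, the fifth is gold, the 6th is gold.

240100/24137569

Multiply the conditional probability of each draw in order, with replacement (the composition resets each draw).
P = (10/17) · (10/17) · (7/17) · (7/17) · (7/17) · (7/17) = 240100/24137569 ≈ 0.0099.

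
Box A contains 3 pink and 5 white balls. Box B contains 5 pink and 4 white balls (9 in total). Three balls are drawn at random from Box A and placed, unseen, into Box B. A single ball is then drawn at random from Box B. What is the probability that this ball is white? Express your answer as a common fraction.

47/96

Condition on how many of the transferred balls are white (from Box A: 5 white of 8; then Box B has 12 total).
  0 white: C(5,0)C(3,3)/C(8,3) = 1/56; then P = 4/12
  1 white: C(5,1)C(3,2)/C(8,3) = 15/56; then P = 5/12
  2 white: C(5,2)C(3,1)/C(8,3) = 15/28; then P = 6/12
  3 white: C(5,3)C(3,0)/C(8,3) = 5/28; then P = 7/12
P(white from Box B) = 47/96 ≈ 0.4896.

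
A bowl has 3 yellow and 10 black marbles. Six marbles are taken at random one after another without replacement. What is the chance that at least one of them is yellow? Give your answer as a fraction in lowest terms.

Use the complement: P(at least one yellow) = 1 − P(no yellow).
P(none) = C(10,6)/C(13,6) = 210/1716.
So P = 1 − 210/1716 = 251/286 ≈ 0.8776.

251/286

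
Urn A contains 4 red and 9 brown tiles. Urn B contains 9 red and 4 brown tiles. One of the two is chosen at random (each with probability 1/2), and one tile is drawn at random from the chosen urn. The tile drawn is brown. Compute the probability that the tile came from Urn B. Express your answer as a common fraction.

P(brown | Urn A) = 9/13; P(brown | Urn B) = 4/13.
P(brown) = 1/2·9/13 + 1/2·4/13 = 1/2.
By Bayes' rule, P(Urn B | brown) = 2/13 / 1/2 = 4/13 ≈ 0.3077.

4/13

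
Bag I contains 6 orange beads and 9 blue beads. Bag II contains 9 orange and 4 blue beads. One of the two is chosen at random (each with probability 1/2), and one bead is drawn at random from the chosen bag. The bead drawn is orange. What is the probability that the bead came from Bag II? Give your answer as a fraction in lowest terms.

P(orange | Bag I) = 2/5; P(orange | Bag II) = 9/13.
P(orange) = 1/2·2/5 + 1/2·9/13 = 71/130.
By Bayes' rule, P(Bag II | orange) = 9/26 / 71/130 = 45/71 ≈ 0.6338.

45/71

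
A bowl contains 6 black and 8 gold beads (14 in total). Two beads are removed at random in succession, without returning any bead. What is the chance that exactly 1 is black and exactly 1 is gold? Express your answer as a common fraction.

48/91

Unordered draws without replacement: count favorable combinations over C(14,2).
Favorable = C(6,1) · C(8,1) = 48; total = C(14,2) = 91.
P = 48/91 = 48/91 ≈ 0.5275.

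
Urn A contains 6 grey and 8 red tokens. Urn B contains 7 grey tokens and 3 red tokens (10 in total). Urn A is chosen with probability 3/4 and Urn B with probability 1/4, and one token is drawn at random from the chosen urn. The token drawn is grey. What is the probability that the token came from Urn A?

P(grey | Urn A) = 3/7; P(grey | Urn B) = 7/10.
P(grey) = 3/4·3/7 + 1/4·7/10 = 139/280.
By Bayes' rule, P(Urn A | grey) = 9/28 / 139/280 = 90/139 ≈ 0.6475.

90/139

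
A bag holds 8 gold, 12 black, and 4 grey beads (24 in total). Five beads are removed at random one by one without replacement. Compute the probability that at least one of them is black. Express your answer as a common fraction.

158/161

Use the complement: P(at least one black) = 1 − P(no black).
P(none) = C(12,5)/C(24,5) = 792/42504.
So P = 1 − 792/42504 = 158/161 ≈ 0.9814.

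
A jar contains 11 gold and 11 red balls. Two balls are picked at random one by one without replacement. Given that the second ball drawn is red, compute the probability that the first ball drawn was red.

10/21

P(first=red and the second ball drawn is red) = (11/22)·(10/21) = 5/21.
P(the second ball drawn is red) = Σ over first color = 11/42 + 5/21 = 1/2.
By Bayes, P(first=red | the second ball drawn is red) = 5/21 / 1/2 = 10/21 ≈ 0.4762.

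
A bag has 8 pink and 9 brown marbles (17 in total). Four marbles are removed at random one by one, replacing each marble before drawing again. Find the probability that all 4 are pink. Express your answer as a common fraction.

Multiply the conditional probability of each draw in order, with replacement (the composition resets each draw).
P = (8/17) · (8/17) · (8/17) · (8/17) = 4096/83521 ≈ 0.0490.

4096/83521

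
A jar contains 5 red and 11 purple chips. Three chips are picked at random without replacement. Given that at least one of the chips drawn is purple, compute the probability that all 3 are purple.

3/10

P(all 3 purple) = C(11,3)/C(16,3) = 33/112; P(at least one purple) = 1 − C(5,3)/C(16,3) = 55/56.
Since 'all 3 purple' ⊆ 'at least one purple', P(all 3 | at least one) = 33/112 / 55/56 = 3/10 ≈ 0.3000.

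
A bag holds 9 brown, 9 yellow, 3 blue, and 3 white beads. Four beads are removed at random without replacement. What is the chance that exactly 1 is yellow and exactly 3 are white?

Unordered draws without replacement: count favorable combinations over C(24,4).
Favorable = C(9,0) · C(9,1) · C(3,0) · C(3,3) = 9; total = C(24,4) = 10626.
P = 9/10626 = 3/3542 ≈ 0.0008.

3/3542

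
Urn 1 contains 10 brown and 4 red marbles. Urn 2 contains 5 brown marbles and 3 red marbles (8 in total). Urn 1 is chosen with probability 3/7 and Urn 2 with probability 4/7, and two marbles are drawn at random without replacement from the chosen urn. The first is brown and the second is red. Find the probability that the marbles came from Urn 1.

8/21

P(E | Urn 1) = 20/91; P(E | Urn 2) = 15/56.
P(E) = 3/7·20/91 + 4/7·15/56 = 45/182.
By Bayes' rule, P(Urn 1 | E) = 60/637 / 45/182 = 8/21 ≈ 0.3810.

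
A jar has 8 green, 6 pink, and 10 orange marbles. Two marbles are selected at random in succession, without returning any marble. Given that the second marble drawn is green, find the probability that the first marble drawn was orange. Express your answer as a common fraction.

10/23

P(first=orange and the second marble drawn is green) = (10/24)·(8/23) = 10/69.
P(the second marble drawn is green) = Σ over first color = 7/69 + 2/23 + 10/69 = 1/3.
By Bayes, P(first=orange | the second marble drawn is green) = 10/69 / 1/3 = 10/23 ≈ 0.4348.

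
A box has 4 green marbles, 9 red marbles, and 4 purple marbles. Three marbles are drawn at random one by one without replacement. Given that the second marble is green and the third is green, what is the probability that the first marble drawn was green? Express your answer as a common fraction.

2/15

P(first=green and the second marble is green and the third is green) = (4/17)·(3/16)·(2/15) = 1/170.
P(E) = Σ over first color = 1/170 + 9/340 + 1/85 = 3/68.
By Bayes, P(first=green | E) = 1/170 / 3/68 = 2/15 ≈ 0.1333.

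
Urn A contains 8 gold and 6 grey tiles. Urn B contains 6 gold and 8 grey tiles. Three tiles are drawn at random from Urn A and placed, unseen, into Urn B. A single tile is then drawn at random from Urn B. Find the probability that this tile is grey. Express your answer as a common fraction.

65/119

Condition on how many of the transferred tiles are grey (from Urn A: 6 grey of 14; then Urn B has 17 total).
  0 grey: C(6,0)C(8,3)/C(14,3) = 2/13; then P = 8/17
  1 grey: C(6,1)C(8,2)/C(14,3) = 6/13; then P = 9/17
  2 grey: C(6,2)C(8,1)/C(14,3) = 30/91; then P = 10/17
  3 grey: C(6,3)C(8,0)/C(14,3) = 5/91; then P = 11/17
P(grey from Urn B) = 65/119 ≈ 0.5462.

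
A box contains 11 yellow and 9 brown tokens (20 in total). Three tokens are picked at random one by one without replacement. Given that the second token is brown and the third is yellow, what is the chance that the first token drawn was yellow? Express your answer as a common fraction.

P(first=yellow and the second token is brown and the third is yellow) = (11/20)·(9/19)·(10/18) = 11/76.
P(E) = Σ over first color = 11/76 + 11/95 = 99/380.
By Bayes, P(first=yellow | E) = 11/76 / 99/380 = 5/9 ≈ 0.5556.

5/9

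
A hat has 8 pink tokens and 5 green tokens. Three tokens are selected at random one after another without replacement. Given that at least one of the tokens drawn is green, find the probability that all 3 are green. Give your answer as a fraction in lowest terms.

P(all 3 green) = C(5,3)/C(13,3) = 5/143; P(at least one green) = 1 − C(8,3)/C(13,3) = 115/143.
Since 'all 3 green' ⊆ 'at least one green', P(all 3 | at least one) = 5/143 / 115/143 = 1/23 ≈ 0.0435.

1/23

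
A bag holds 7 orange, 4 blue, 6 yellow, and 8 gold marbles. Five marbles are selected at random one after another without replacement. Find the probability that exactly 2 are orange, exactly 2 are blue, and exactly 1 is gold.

Unordered draws without replacement: count favorable combinations over C(25,5).
Favorable = C(7,2) · C(4,2) · C(6,0) · C(8,1) = 1008; total = C(25,5) = 53130.
P = 1008/53130 = 24/1265 ≈ 0.0190.

24/1265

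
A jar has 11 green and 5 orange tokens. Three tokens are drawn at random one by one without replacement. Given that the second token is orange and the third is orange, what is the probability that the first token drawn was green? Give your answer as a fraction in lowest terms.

P(first=green and the second token is orange and the third is orange) = (11/16)·(5/15)·(4/14) = 11/168.
P(E) = Σ over first color = 11/168 + 1/56 = 1/12.
By Bayes, P(first=green | E) = 11/168 / 1/12 = 11/14 ≈ 0.7857.

11/14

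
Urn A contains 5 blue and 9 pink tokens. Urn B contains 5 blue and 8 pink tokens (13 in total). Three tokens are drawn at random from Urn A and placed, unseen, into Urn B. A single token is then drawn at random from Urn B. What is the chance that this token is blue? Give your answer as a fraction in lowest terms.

Condition on how many of the transferred tokens are blue (from Urn A: 5 blue of 14; then Urn B has 16 total).
  0 blue: C(5,0)C(9,3)/C(14,3) = 3/13; then P = 5/16
  1 blue: C(5,1)C(9,2)/C(14,3) = 45/91; then P = 6/16
  2 blue: C(5,2)C(9,1)/C(14,3) = 45/182; then P = 7/16
  3 blue: C(5,3)C(9,0)/C(14,3) = 5/182; then P = 8/16
P(blue from Urn B) = 85/224 ≈ 0.3795.

85/224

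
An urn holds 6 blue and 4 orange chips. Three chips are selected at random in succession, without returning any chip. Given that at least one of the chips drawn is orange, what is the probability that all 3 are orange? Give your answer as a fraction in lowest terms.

P(all 3 orange) = C(4,3)/C(10,3) = 1/30; P(at least one orange) = 1 − C(6,3)/C(10,3) = 5/6.
Since 'all 3 orange' ⊆ 'at least one orange', P(all 3 | at least one) = 1/30 / 5/6 = 1/25 ≈ 0.0400.

1/25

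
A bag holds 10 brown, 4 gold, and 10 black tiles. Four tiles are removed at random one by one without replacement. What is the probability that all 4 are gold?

Multiply the conditional probability of each draw in order, without replacement, so each draw removes one from its color and from the total.
P = (4/24) · (3/23) · (2/22) · (1/21) = 1/10626 ≈ 0.0001.

1/10626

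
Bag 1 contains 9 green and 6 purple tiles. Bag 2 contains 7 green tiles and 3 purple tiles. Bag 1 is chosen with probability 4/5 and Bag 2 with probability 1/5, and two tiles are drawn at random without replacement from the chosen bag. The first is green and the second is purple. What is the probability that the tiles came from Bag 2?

49/265

P(E | Bag 1) = 9/35; P(E | Bag 2) = 7/30.
P(E) = 4/5·9/35 + 1/5·7/30 = 53/210.
By Bayes' rule, P(Bag 2 | E) = 7/150 / 53/210 = 49/265 ≈ 0.1849.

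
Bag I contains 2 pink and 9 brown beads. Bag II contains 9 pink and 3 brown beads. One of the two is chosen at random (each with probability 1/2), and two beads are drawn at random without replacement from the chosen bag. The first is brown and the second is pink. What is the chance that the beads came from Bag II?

P(E | Bag I) = 9/55; P(E | Bag II) = 9/44.
P(E) = 1/2·9/55 + 1/2·9/44 = 81/440.
By Bayes' rule, P(Bag II | E) = 9/88 / 81/440 = 5/9 ≈ 0.5556.

5/9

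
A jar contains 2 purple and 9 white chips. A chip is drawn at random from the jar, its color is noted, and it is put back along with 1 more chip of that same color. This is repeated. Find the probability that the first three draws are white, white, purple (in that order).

Track the composition after each reinforcement of +1.
P = (9/11) · (10/12) · (2/13) = 15/143 ≈ 0.1049.

15/143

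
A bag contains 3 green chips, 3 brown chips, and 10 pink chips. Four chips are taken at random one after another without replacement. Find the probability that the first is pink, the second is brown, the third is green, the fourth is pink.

27/1456

Multiply the conditional probability of each draw in order, without replacement, so each draw removes one from its color and from the total.
P = (10/16) · (3/15) · (3/14) · (9/13) = 27/1456 ≈ 0.0185.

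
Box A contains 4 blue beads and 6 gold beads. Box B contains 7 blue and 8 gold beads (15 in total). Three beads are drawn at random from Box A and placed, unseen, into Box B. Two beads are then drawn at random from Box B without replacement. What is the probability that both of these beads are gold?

217/765

Condition on how many of the transferred beads are gold (from Box A: 6 gold of 10; then Box B has 18 total).
  0 gold: C(6,0)C(4,3)/C(10,3) = 1/30; then P = C(8,2)/C(18,2) = 28/153
  1 gold: C(6,1)C(4,2)/C(10,3) = 3/10; then P = C(9,2)/C(18,2) = 4/17
  2 gold: C(6,2)C(4,1)/C(10,3) = 1/2; then P = C(10,2)/C(18,2) = 5/17
  3 gold: C(6,3)C(4,0)/C(10,3) = 1/6; then P = C(11,2)/C(18,2) = 55/153
P(both gold) = 217/765 ≈ 0.2837.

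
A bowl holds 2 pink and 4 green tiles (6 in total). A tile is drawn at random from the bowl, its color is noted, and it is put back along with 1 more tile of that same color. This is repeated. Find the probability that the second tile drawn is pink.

1/3

Condition on the first draw. If first is pink (prob 2/6), second-pink has prob (3)/(7); if not (prob 4/6), it has prob 2/(7).
P = (2/6)·(3/7) + (4/6)·(2/7) = 1/3 ≈ 0.3333.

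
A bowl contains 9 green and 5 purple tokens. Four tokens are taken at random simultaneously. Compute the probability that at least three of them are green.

Sum the hypergeometric tail for j = 3,…,4 green tokens.
Favorable = C(9,3)·C(5,1) + C(9,4)·C(5,0) = 546; total = C(14,4) = 1001.
P = 546/1001 = 6/11 ≈ 0.5455.

6/11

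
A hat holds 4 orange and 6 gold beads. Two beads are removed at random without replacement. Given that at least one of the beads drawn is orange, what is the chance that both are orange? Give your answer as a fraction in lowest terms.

1/5

P(both orange) = C(4,2)/C(10,2) = 2/15; P(at least one orange) = 1 − C(6,2)/C(10,2) = 2/3.
Since 'both orange' ⊆ 'at least one orange', P(both | at least one) = 2/15 / 2/3 = 1/5 ≈ 0.2000.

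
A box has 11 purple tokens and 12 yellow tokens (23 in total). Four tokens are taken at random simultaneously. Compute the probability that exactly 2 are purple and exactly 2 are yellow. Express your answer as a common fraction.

66/161

Unordered draws without replacement: count favorable combinations over C(23,4).
Favorable = C(11,2) · C(12,2) = 3630; total = C(23,4) = 8855.
P = 3630/8855 = 66/161 ≈ 0.4099.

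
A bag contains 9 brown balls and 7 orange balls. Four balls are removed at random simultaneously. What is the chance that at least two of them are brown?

Sum the hypergeometric tail for j = 2,…,4 brown balls.
Favorable = C(9,2)·C(7,2) + C(9,3)·C(7,1) + C(9,4)·C(7,0) = 1470; total = C(16,4) = 1820.
P = 1470/1820 = 21/26 ≈ 0.8077.

21/26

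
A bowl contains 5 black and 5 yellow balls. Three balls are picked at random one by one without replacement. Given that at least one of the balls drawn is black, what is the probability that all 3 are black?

1/11

P(all 3 black) = C(5,3)/C(10,3) = 1/12; P(at least one black) = 1 − C(5,3)/C(10,3) = 11/12.
Since 'all 3 black' ⊆ 'at least one black', P(all 3 | at least one) = 1/12 / 11/12 = 1/11 ≈ 0.0909.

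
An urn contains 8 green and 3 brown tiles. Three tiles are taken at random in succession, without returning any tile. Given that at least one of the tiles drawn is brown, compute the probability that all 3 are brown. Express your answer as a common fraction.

P(all 3 brown) = C(3,3)/C(11,3) = 1/165; P(at least one brown) = 1 − C(8,3)/C(11,3) = 109/165.
Since 'all 3 brown' ⊆ 'at least one brown', P(all 3 | at least one) = 1/165 / 109/165 = 1/109 ≈ 0.0092.

1/109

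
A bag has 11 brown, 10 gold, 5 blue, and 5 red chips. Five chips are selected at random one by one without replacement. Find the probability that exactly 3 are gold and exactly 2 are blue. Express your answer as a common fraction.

Unordered draws without replacement: count favorable combinations over C(31,5).
Favorable = C(11,0) · C(10,3) · C(5,2) · C(5,0) = 1200; total = C(31,5) = 169911.
P = 1200/169911 = 400/56637 ≈ 0.0071.

400/56637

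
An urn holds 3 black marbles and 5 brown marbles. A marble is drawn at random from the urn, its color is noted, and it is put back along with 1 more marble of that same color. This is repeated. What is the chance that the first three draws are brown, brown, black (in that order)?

Track the composition after each reinforcement of +1.
P = (5/8) · (6/9) · (3/10) = 1/8 ≈ 0.1250.

1/8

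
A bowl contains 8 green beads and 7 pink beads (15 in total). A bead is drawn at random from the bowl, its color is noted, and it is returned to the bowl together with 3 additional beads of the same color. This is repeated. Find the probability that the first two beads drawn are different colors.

Either pink then green, or green then pink; after the first draw the total is 18.
P = (7/15)·(8/18) + (8/15)·(7/18) = 56/135 ≈ 0.4148.

56/135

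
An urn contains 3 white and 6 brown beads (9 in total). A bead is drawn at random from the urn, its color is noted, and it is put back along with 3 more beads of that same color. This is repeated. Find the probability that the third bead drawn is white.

Sum over the four possibilities for the first two draws (white/not-white each), tracking how the white count and total change by +3 per draw.
P(third is white) = 1/3 ≈ 0.3333. (In a Pólya urn every draw has the same marginal probability 3/9.)

1/3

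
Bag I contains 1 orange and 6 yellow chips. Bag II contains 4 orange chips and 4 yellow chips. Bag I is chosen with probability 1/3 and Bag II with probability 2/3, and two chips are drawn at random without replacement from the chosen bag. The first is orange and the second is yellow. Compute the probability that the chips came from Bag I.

1/5

P(E | Bag I) = 1/7; P(E | Bag II) = 2/7.
P(E) = 1/3·1/7 + 2/3·2/7 = 5/21.
By Bayes' rule, P(Bag I | E) = 1/21 / 5/21 = 1/5 ≈ 0.2000.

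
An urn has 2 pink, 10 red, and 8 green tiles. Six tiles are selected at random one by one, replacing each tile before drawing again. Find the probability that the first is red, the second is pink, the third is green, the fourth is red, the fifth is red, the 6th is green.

1/500

Multiply the conditional probability of each draw in order, with replacement (the composition resets each draw).
P = (10/20) · (2/20) · (8/20) · (10/20) · (10/20) · (8/20) = 1/500 ≈ 0.0020.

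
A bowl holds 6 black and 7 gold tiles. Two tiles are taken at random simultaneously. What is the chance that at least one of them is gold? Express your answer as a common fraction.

21/26

Use the complement: P(at least one gold) = 1 − P(no gold).
P(none) = C(6,2)/C(13,2) = 15/78.
So P = 1 − 15/78 = 21/26 ≈ 0.8077.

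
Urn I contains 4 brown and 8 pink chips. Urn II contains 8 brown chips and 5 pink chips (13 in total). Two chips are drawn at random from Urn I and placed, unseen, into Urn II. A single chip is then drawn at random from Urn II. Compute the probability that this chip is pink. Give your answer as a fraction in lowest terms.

Condition on how many of the transferred chips are pink (from Urn I: 8 pink of 12; then Urn II has 15 total).
  0 pink: C(8,0)C(4,2)/C(12,2) = 1/11; then P = 5/15
  1 pink: C(8,1)C(4,1)/C(12,2) = 16/33; then P = 6/15
  2 pink: C(8,2)C(4,0)/C(12,2) = 14/33; then P = 7/15
P(pink from Urn II) = 19/45 ≈ 0.4222.

19/45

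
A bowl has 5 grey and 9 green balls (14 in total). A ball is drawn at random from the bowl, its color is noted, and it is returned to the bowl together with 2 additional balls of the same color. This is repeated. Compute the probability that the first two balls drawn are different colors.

Either grey then green, or green then grey; after the first draw the total is 16.
P = (5/14)·(9/16) + (9/14)·(5/16) = 45/112 ≈ 0.4018.

45/112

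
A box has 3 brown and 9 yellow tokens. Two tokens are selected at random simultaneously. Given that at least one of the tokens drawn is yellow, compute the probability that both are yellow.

P(both yellow) = C(9,2)/C(12,2) = 6/11; P(at least one yellow) = 1 − C(3,2)/C(12,2) = 21/22.
Since 'both yellow' ⊆ 'at least one yellow', P(both | at least one) = 6/11 / 21/22 = 4/7 ≈ 0.5714.

4/7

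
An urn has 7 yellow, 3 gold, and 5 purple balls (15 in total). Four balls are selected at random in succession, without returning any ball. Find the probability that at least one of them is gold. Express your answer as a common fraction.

Use the complement: P(at least one gold) = 1 − P(no gold).
P(none) = C(12,4)/C(15,4) = 495/1365.
So P = 1 − 495/1365 = 58/91 ≈ 0.6374.

58/91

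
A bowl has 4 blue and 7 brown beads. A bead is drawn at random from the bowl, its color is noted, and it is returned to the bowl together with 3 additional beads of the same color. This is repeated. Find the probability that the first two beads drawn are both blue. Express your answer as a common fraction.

2/11

After a blue draw the bowl holds 7 blue out of 14.
P = (4/11)·(7/14) = 2/11 ≈ 0.1818.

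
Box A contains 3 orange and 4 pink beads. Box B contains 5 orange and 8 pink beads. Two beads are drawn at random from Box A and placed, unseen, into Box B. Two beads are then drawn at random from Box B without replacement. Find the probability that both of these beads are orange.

Condition on how many of the transferred beads are orange (from Box A: 3 orange of 7; then Box B has 15 total).
  0 orange: C(3,0)C(4,2)/C(7,2) = 2/7; then P = C(5,2)/C(15,2) = 2/21
  1 orange: C(3,1)C(4,1)/C(7,2) = 4/7; then P = C(6,2)/C(15,2) = 1/7
  2 orange: C(3,2)C(4,0)/C(7,2) = 1/7; then P = C(7,2)/C(15,2) = 1/5
P(both orange) = 101/735 ≈ 0.1374.

101/735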